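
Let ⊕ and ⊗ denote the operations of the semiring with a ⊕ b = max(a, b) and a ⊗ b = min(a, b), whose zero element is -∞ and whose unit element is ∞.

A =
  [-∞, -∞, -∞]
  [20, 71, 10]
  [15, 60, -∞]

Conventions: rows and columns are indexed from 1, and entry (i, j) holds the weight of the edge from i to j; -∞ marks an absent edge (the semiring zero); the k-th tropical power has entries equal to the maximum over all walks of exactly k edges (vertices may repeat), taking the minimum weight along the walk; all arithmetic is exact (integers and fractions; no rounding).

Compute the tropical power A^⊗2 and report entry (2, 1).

A^⊗2:
  [-∞, -∞, -∞]
  [20, 71, 10]
  [20, 60, 10]
Key observation: the optimum is the walk 2->2->1, with weight 71 min 20 = 20.
Optimal value attained by: walk 2->2->1.
Answer: (A^⊗2)[2][1] = 20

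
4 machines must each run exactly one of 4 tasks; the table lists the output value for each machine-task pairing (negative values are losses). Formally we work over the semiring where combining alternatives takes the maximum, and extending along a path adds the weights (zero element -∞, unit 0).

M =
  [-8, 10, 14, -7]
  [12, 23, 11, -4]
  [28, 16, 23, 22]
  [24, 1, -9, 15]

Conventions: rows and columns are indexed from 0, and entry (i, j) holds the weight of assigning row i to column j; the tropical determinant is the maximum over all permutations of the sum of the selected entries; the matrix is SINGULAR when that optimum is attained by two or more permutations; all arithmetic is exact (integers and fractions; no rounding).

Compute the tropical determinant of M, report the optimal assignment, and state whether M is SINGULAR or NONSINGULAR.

σ = (0, 1, 2, 3): (-8) + 23 + 23 + 15 = 53
σ = (0, 1, 3, 2): (-8) + 23 + 22 + (-9) = 28
σ = (0, 2, 1, 3): (-8) + 11 + 16 + 15 = 34
σ = (0, 2, 3, 1): (-8) + 11 + 22 + 1 = 26
σ = (0, 3, 1, 2): (-8) + (-4) + 16 + (-9) = -5
σ = (0, 3, 2, 1): (-8) + (-4) + 23 + 1 = 12
σ = (1, 0, 2, 3): 10 + 12 + 23 + 15 = 60
σ = (1, 0, 3, 2): 10 + 12 + 22 + (-9) = 35
σ = (1, 2, 0, 3): 10 + 11 + 28 + 15 = 64
σ = (1, 2, 3, 0): 10 + 11 + 22 + 24 = 67
σ = (1, 3, 0, 2): 10 + (-4) + 28 + (-9) = 25
σ = (1, 3, 2, 0): 10 + (-4) + 23 + 24 = 53
σ = (2, 0, 1, 3): 14 + 12 + 16 + 15 = 57
σ = (2, 0, 3, 1): 14 + 12 + 22 + 1 = 49
σ = (2, 1, 0, 3): 14 + 23 + 28 + 15 = 80
σ = (2, 1, 3, 0): 14 + 23 + 22 + 24 = 83
σ = (2, 3, 0, 1): 14 + (-4) + 28 + 1 = 39
σ = (2, 3, 1, 0): 14 + (-4) + 16 + 24 = 50
σ = (3, 0, 1, 2): (-7) + 12 + 16 + (-9) = 12
σ = (3, 0, 2, 1): (-7) + 12 + 23 + 1 = 29
σ = (3, 1, 0, 2): (-7) + 23 + 28 + (-9) = 35
σ = (3, 1, 2, 0): (-7) + 23 + 23 + 24 = 63
σ = (3, 2, 0, 1): (-7) + 11 + 28 + 1 = 33
σ = (3, 2, 1, 0): (-7) + 11 + 16 + 24 = 44
Optimal value attained by: σ = (2, 1, 3, 0).
Answer: det⊕(M) = 83; verdict: NONSINGULAR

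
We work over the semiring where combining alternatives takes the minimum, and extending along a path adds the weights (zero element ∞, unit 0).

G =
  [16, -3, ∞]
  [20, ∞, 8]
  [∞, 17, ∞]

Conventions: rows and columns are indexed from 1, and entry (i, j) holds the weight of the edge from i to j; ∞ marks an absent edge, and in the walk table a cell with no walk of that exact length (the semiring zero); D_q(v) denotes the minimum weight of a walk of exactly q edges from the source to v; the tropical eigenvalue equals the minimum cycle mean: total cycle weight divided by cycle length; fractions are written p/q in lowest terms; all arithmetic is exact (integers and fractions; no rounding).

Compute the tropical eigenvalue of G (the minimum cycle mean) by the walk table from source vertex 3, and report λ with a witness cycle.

q=0: [∞, ∞, 0]
q=1: [∞, 17, ∞]
q=2: [37, ∞, 25]
q=3: [53, 34, ∞]
Optimal cycle mean attained by: cycle 1->2->1, total (-3) + 20, length 2.
Answer: λ = 17/2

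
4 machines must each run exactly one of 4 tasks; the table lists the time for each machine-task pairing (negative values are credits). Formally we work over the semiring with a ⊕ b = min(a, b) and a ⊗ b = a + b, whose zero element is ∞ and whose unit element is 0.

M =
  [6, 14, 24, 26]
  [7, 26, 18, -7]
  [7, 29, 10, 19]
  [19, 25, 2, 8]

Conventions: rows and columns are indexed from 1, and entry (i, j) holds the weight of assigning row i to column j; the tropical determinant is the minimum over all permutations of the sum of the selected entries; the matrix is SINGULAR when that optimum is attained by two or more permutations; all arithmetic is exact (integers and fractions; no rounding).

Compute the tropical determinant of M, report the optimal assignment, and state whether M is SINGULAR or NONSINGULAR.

σ = (1, 2, 3, 4): 6 + 26 + 10 + 8 = 50
σ = (1, 2, 4, 3): 6 + 26 + 19 + 2 = 53
σ = (1, 3, 2, 4): 6 + 18 + 29 + 8 = 61
σ = (1, 3, 4, 2): 6 + 18 + 19 + 25 = 68
σ = (1, 4, 2, 3): 6 + (-7) + 29 + 2 = 30
σ = (1, 4, 3, 2): 6 + (-7) + 10 + 25 = 34
σ = (2, 1, 3, 4): 14 + 7 + 10 + 8 = 39
σ = (2, 1, 4, 3): 14 + 7 + 19 + 2 = 42
σ = (2, 3, 1, 4): 14 + 18 + 7 + 8 = 47
σ = (2, 3, 4, 1): 14 + 18 + 19 + 19 = 70
σ = (2, 4, 1, 3): 14 + (-7) + 7 + 2 = 16
σ = (2, 4, 3, 1): 14 + (-7) + 10 + 19 = 36
σ = (3, 1, 2, 4): 24 + 7 + 29 + 8 = 68
σ = (3, 1, 4, 2): 24 + 7 + 19 + 25 = 75
σ = (3, 2, 1, 4): 24 + 26 + 7 + 8 = 65
σ = (3, 2, 4, 1): 24 + 26 + 19 + 19 = 88
σ = (3, 4, 1, 2): 24 + (-7) + 7 + 25 = 49
σ = (3, 4, 2, 1): 24 + (-7) + 29 + 19 = 65
σ = (4, 1, 2, 3): 26 + 7 + 29 + 2 = 64
σ = (4, 1, 3, 2): 26 + 7 + 10 + 25 = 68
σ = (4, 2, 1, 3): 26 + 26 + 7 + 2 = 61
σ = (4, 2, 3, 1): 26 + 26 + 10 + 19 = 81
σ = (4, 3, 1, 2): 26 + 18 + 7 + 25 = 76
σ = (4, 3, 2, 1): 26 + 18 + 29 + 19 = 92
Optimal value attained by: σ = (2, 4, 1, 3).
Answer: det⊕(M) = 16; verdict: NONSINGULAR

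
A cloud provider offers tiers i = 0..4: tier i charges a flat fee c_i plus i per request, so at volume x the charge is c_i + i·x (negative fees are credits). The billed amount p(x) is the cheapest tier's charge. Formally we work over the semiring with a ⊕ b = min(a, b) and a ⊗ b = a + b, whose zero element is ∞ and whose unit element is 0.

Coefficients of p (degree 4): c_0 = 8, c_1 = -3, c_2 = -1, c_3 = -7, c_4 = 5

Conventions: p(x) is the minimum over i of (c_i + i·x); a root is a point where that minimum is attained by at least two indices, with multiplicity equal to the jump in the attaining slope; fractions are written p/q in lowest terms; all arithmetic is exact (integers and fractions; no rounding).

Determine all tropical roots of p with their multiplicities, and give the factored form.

hull edge (i=0, c=8) to (i=1, c=-3): slope -11, span 1
hull edge (i=1, c=-3) to (i=3, c=-7): slope -2, span 2
hull edge (i=3, c=-7) to (i=4, c=5): slope 12, span 1
Factored form: p(x) = 5 ⊗ (x ⊕ (-12)) ⊗ (x ⊕ 2) ⊗ (x ⊕ 2) ⊗ (x ⊕ 11)
Answer: roots = -12 (mult 1), 2 (mult 2), 11 (mult 1)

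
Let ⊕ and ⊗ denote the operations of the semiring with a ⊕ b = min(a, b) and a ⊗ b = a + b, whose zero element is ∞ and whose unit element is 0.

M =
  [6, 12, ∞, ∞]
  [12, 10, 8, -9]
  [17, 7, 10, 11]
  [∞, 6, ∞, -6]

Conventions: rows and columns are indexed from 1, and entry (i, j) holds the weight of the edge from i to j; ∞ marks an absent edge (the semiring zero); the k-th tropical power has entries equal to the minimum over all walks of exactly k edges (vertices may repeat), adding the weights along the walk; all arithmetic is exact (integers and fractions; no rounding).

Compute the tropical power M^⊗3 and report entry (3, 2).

M^⊗2:
  [12, 18, 20, 3]
  [18, -3, 18, -15]
  [19, 17, 15, -2]
  [18, 0, 14, -12]
M^⊗3:
  [18, 9, 26, -3]
  [9, -9, 5, -21]
  [25, 4, 25, -8]
  [12, -6, 8, -18]
Key observation: the optimum is the walk 3->2->4->2, with weight 7 + (-9) + 6 = 4.
Optimal value attained by: walk 3->2->4->2.
Answer: (M^⊗3)[3][2] = 4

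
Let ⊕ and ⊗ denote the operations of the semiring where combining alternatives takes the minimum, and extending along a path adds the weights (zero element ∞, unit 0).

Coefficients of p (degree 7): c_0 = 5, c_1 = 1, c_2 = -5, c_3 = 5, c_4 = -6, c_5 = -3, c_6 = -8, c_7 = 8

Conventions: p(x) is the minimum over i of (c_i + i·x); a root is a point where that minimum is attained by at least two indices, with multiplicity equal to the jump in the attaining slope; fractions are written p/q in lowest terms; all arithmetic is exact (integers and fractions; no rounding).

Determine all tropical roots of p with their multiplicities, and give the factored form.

hull edge (i=0, c=5) to (i=2, c=-5): slope -5, span 2
hull edge (i=2, c=-5) to (i=6, c=-8): slope -3/4, span 4
hull edge (i=6, c=-8) to (i=7, c=8): slope 16, span 1
Factored form: p(x) = 8 ⊗ (x ⊕ (-16)) ⊗ (x ⊕ 3/4) ⊗ (x ⊕ 3/4) ⊗ (x ⊕ 3/4) ⊗ (x ⊕ 3/4) ⊗ (x ⊕ 5) ⊗ (x ⊕ 5)
Answer: roots = -16 (mult 1), 3/4 (mult 4), 5 (mult 2)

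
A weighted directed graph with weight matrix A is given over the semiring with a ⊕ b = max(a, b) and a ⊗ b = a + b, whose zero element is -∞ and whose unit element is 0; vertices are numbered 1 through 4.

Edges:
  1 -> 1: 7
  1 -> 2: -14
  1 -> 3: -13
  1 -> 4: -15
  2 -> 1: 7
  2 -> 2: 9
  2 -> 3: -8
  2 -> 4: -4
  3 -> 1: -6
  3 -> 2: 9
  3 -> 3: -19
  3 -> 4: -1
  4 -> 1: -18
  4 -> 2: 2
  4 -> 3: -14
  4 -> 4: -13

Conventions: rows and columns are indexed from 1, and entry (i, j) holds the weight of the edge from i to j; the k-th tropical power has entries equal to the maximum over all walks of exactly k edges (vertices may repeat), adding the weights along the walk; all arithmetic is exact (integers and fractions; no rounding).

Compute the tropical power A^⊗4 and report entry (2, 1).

A^⊗2:
  [14, -4, -6, -8]
  [16, 18, 1, 5]
  [16, 18, 1, 5]
  [9, 11, -6, -2]
A^⊗3:
  [21, 5, 1, -1]
  [25, 27, 10, 14]
  [25, 27, 10, 14]
  [18, 20, 3, 7]
A^⊗4:
  [28, 14, 8, 6]
  [34, 36, 19, 23]
  [34, 36, 19, 23]
  [27, 29, 12, 16]
Key observation: the optimum is the walk 2->2->2->2->1, with weight 9 + 9 + 9 + 7 = 34.
Optimal value attained by: walk 2->2->2->2->1.
Answer: (A^⊗4)[2][1] = 34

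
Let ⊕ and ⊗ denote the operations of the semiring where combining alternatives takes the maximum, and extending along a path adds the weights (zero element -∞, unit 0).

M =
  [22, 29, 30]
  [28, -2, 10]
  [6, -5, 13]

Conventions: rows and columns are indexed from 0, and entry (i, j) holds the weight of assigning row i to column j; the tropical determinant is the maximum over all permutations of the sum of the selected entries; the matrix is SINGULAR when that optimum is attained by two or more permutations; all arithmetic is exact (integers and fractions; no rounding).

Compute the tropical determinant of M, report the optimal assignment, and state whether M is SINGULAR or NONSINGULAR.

σ = (0, 1, 2): 22 + (-2) + 13 = 33
σ = (0, 2, 1): 22 + 10 + (-5) = 27
σ = (1, 0, 2): 29 + 28 + 13 = 70
σ = (1, 2, 0): 29 + 10 + 6 = 45
σ = (2, 0, 1): 30 + 28 + (-5) = 53
σ = (2, 1, 0): 30 + (-2) + 6 = 34
Optimal value attained by: σ = (1, 0, 2).
Answer: det⊕(M) = 70; verdict: NONSINGULAR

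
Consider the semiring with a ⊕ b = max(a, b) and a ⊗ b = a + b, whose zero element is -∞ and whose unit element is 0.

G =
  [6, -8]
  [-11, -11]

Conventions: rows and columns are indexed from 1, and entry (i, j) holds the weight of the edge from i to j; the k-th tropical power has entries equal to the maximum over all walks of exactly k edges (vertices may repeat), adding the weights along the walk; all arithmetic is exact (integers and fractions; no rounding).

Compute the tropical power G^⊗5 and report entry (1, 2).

G^⊗2:
  [12, -2]
  [-5, -19]
G^⊗3:
  [18, 4]
  [1, -13]
G^⊗4:
  [24, 10]
  [7, -7]
G^⊗5:
  [30, 16]
  [13, -1]
Key observation: the optimum is the walk 1->1->1->1->1->2, with weight 6 + 6 + 6 + 6 + (-8) = 16.
Optimal value attained by: walk 1->1->1->1->1->2.
Answer: (G^⊗5)[1][2] = 16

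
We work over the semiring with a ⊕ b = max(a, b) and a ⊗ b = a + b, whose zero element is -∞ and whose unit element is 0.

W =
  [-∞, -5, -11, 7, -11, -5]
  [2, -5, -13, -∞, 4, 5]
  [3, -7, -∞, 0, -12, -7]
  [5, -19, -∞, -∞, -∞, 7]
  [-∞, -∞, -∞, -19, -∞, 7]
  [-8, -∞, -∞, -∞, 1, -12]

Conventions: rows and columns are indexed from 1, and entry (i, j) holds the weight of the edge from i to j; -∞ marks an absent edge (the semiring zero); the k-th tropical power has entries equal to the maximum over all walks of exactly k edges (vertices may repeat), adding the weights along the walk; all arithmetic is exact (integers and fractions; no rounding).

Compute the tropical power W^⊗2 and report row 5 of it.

W^⊗2:
  [12, -10, -18, -11, -1, 14]
  [-3, -3, -9, 9, 6, 11]
  [5, -2, -8, 10, -3, 7]
  [-1, 0, -6, 12, 8, 0]
  [-1, -38, -∞, -∞, 8, -5]
  [-20, -13, -19, -1, -11, 8]
Answer: row 5 of W^⊗2 = [-1, -38, -∞, -∞, 8, -5]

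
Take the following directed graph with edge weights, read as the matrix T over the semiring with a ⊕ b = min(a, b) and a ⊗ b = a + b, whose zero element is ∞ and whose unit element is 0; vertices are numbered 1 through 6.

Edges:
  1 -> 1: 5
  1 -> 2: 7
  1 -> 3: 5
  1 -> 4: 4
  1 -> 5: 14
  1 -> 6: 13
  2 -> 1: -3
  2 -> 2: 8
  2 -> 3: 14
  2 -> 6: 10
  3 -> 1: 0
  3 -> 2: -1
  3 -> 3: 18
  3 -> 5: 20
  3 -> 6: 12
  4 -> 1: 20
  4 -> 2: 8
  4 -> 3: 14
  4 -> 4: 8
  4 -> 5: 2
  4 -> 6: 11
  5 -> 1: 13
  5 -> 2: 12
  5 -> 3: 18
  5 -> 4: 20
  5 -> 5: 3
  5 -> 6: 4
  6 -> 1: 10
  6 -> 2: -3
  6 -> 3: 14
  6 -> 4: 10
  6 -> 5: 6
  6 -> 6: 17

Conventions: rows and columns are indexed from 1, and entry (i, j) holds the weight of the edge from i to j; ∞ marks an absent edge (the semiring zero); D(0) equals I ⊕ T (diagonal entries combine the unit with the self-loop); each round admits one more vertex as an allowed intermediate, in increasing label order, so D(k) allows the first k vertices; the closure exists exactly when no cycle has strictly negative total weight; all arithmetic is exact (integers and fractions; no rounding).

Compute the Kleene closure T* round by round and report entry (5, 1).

D(0):
  [0, 7, 5, 4, 14, 13]
  [-3, 0, 14, ∞, ∞, 10]
  [0, -1, 0, ∞, 20, 12]
  [20, 8, 14, 0, 2, 11]
  [13, 12, 18, 20, 0, 4]
  [10, -3, 14, 10, 6, 0]
D(1):
  [0, 7, 5, 4, 14, 13]
  [-3, 0, 2, 1, 11, 10]
  [0, -1, 0, 4, 14, 12]
  [20, 8, 14, 0, 2, 11]
  [13, 12, 18, 17, 0, 4]
  [10, -3, 14, 10, 6, 0]
D(2):
  [0, 7, 5, 4, 14, 13]
  [-3, 0, 2, 1, 11, 10]
  [-4, -1, 0, 0, 10, 9]
  [5, 8, 10, 0, 2, 11]
  [9, 12, 14, 13, 0, 4]
  [-6, -3, -1, -2, 6, 0]
D(3):
  [0, 4, 5, 4, 14, 13]
  [-3, 0, 2, 1, 11, 10]
  [-4, -1, 0, 0, 10, 9]
  [5, 8, 10, 0, 2, 11]
  [9, 12, 14, 13, 0, 4]
  [-6, -3, -1, -2, 6, 0]
D(4):
  [0, 4, 5, 4, 6, 13]
  [-3, 0, 2, 1, 3, 10]
  [-4, -1, 0, 0, 2, 9]
  [5, 8, 10, 0, 2, 11]
  [9, 12, 14, 13, 0, 4]
  [-6, -3, -1, -2, 0, 0]
D(5):
  [0, 4, 5, 4, 6, 10]
  [-3, 0, 2, 1, 3, 7]
  [-4, -1, 0, 0, 2, 6]
  [5, 8, 10, 0, 2, 6]
  [9, 12, 14, 13, 0, 4]
  [-6, -3, -1, -2, 0, 0]
D(6):
  [0, 4, 5, 4, 6, 10]
  [-3, 0, 2, 1, 3, 7]
  [-4, -1, 0, 0, 2, 6]
  [0, 3, 5, 0, 2, 6]
  [-2, 1, 3, 2, 0, 4]
  [-6, -3, -1, -2, 0, 0]
Answer: T*[5][1] = -2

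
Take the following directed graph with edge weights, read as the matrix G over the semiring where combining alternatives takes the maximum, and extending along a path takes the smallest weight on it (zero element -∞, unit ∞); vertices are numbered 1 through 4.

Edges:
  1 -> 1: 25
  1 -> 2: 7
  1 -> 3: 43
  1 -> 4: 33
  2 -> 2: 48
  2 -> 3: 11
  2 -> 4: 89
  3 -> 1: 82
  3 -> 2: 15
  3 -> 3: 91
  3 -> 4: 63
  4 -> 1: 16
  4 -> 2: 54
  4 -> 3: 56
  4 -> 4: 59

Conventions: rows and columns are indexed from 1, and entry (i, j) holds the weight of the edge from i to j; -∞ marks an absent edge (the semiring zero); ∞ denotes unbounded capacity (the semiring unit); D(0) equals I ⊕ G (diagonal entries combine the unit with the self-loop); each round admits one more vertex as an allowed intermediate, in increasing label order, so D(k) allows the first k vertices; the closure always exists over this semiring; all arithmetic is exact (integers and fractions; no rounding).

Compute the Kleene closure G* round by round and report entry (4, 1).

D(0):
  [∞, 7, 43, 33]
  [-∞, ∞, 11, 89]
  [82, 15, ∞, 63]
  [16, 54, 56, ∞]
D(1):
  [∞, 7, 43, 33]
  [-∞, ∞, 11, 89]
  [82, 15, ∞, 63]
  [16, 54, 56, ∞]
D(2):
  [∞, 7, 43, 33]
  [-∞, ∞, 11, 89]
  [82, 15, ∞, 63]
  [16, 54, 56, ∞]
D(3):
  [∞, 15, 43, 43]
  [11, ∞, 11, 89]
  [82, 15, ∞, 63]
  [56, 54, 56, ∞]
D(4):
  [∞, 43, 43, 43]
  [56, ∞, 56, 89]
  [82, 54, ∞, 63]
  [56, 54, 56, ∞]
Answer: G*[4][1] = 56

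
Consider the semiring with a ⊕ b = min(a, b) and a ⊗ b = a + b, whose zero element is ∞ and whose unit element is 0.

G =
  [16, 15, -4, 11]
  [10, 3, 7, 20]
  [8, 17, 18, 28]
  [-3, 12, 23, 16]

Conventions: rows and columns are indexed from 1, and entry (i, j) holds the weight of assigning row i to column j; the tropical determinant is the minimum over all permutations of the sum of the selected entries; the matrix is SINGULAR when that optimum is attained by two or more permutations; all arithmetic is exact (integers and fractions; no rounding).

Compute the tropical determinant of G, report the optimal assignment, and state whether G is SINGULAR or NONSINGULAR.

σ = (1, 2, 3, 4): 16 + 3 + 18 + 16 = 53
σ = (1, 2, 4, 3): 16 + 3 + 28 + 23 = 70
σ = (1, 3, 2, 4): 16 + 7 + 17 + 16 = 56
σ = (1, 3, 4, 2): 16 + 7 + 28 + 12 = 63
σ = (1, 4, 2, 3): 16 + 20 + 17 + 23 = 76
σ = (1, 4, 3, 2): 16 + 20 + 18 + 12 = 66
σ = (2, 1, 3, 4): 15 + 10 + 18 + 16 = 59
σ = (2, 1, 4, 3): 15 + 10 + 28 + 23 = 76
σ = (2, 3, 1, 4): 15 + 7 + 8 + 16 = 46
σ = (2, 3, 4, 1): 15 + 7 + 28 + (-3) = 47
σ = (2, 4, 1, 3): 15 + 20 + 8 + 23 = 66
σ = (2, 4, 3, 1): 15 + 20 + 18 + (-3) = 50
σ = (3, 1, 2, 4): (-4) + 10 + 17 + 16 = 39
σ = (3, 1, 4, 2): (-4) + 10 + 28 + 12 = 46
σ = (3, 2, 1, 4): (-4) + 3 + 8 + 16 = 23
σ = (3, 2, 4, 1): (-4) + 3 + 28 + (-3) = 24
σ = (3, 4, 1, 2): (-4) + 20 + 8 + 12 = 36
σ = (3, 4, 2, 1): (-4) + 20 + 17 + (-3) = 30
σ = (4, 1, 2, 3): 11 + 10 + 17 + 23 = 61
σ = (4, 1, 3, 2): 11 + 10 + 18 + 12 = 51
σ = (4, 2, 1, 3): 11 + 3 + 8 + 23 = 45
σ = (4, 2, 3, 1): 11 + 3 + 18 + (-3) = 29
σ = (4, 3, 1, 2): 11 + 7 + 8 + 12 = 38
σ = (4, 3, 2, 1): 11 + 7 + 17 + (-3) = 32
Optimal value attained by: σ = (3, 2, 1, 4).
Answer: det⊕(G) = 23; verdict: NONSINGULAR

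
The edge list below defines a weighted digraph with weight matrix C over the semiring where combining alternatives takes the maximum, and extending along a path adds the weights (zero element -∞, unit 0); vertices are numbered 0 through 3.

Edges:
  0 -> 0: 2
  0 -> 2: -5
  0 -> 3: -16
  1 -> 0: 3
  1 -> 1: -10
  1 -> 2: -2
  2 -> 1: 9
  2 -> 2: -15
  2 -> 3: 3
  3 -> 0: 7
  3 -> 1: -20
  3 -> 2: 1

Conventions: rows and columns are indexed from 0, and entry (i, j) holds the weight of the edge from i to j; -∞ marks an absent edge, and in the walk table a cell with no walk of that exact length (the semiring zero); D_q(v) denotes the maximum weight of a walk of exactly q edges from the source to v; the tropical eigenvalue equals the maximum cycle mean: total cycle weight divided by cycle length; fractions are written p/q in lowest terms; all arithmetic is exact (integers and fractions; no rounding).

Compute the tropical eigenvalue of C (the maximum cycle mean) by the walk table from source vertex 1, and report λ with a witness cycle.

q=0: [-∞, 0, -∞, -∞]
q=1: [3, -10, -2, -∞]
q=2: [5, 7, -2, 1]
q=3: [10, 7, 5, 1]
q=4: [12, 14, 5, 8]
Optimal cycle mean attained by: cycle 1->2->1, total (-2) + 9, length 2.
Answer: λ = 7/2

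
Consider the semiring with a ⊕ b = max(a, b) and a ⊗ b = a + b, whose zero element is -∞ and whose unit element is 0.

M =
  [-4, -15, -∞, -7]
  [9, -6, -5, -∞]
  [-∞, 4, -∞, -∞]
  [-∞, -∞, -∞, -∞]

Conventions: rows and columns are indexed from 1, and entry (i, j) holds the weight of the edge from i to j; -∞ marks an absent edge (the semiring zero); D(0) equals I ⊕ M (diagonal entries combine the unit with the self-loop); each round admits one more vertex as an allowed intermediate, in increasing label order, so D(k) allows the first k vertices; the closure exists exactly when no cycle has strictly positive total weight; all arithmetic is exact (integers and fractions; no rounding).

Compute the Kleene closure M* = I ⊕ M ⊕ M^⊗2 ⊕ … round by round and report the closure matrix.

D(0):
  [0, -15, -∞, -7]
  [9, 0, -5, -∞]
  [-∞, 4, 0, -∞]
  [-∞, -∞, -∞, 0]
D(1):
  [0, -15, -∞, -7]
  [9, 0, -5, 2]
  [-∞, 4, 0, -∞]
  [-∞, -∞, -∞, 0]
D(2):
  [0, -15, -20, -7]
  [9, 0, -5, 2]
  [13, 4, 0, 6]
  [-∞, -∞, -∞, 0]
D(3):
  [0, -15, -20, -7]
  [9, 0, -5, 2]
  [13, 4, 0, 6]
  [-∞, -∞, -∞, 0]
D(4):
  [0, -15, -20, -7]
  [9, 0, -5, 2]
  [13, 4, 0, 6]
  [-∞, -∞, -∞, 0]
Answer: M* = [[0, -15, -20, -7], [9, 0, -5, 2], [13, 4, 0, 6], [-∞, -∞, -∞, 0]]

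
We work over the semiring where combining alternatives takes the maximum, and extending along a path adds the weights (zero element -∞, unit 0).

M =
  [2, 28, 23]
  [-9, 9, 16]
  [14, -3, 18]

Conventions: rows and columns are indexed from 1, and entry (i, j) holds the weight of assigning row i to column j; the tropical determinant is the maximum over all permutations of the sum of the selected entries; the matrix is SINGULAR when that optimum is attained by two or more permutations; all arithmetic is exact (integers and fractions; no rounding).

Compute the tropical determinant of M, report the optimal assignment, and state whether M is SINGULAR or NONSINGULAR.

σ = (1, 2, 3): 2 + 9 + 18 = 29
σ = (1, 3, 2): 2 + 16 + (-3) = 15
σ = (2, 1, 3): 28 + (-9) + 18 = 37
σ = (2, 3, 1): 28 + 16 + 14 = 58
σ = (3, 1, 2): 23 + (-9) + (-3) = 11
σ = (3, 2, 1): 23 + 9 + 14 = 46
Optimal value attained by: σ = (2, 3, 1).
Answer: det⊕(M) = 58; verdict: NONSINGULAR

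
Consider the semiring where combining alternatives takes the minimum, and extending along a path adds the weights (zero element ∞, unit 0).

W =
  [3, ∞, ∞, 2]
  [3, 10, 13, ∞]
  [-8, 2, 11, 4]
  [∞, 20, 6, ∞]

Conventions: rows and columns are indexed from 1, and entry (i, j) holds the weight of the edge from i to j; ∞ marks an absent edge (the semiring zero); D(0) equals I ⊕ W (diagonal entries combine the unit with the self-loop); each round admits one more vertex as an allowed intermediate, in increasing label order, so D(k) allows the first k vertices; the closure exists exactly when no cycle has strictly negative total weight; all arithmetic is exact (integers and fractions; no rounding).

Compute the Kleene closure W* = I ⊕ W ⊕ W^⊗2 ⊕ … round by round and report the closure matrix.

D(0):
  [0, ∞, ∞, 2]
  [3, 0, 13, ∞]
  [-8, 2, 0, 4]
  [∞, 20, 6, 0]
D(1):
  [0, ∞, ∞, 2]
  [3, 0, 13, 5]
  [-8, 2, 0, -6]
  [∞, 20, 6, 0]
D(2):
  [0, ∞, ∞, 2]
  [3, 0, 13, 5]
  [-8, 2, 0, -6]
  [23, 20, 6, 0]
D(3):
  [0, ∞, ∞, 2]
  [3, 0, 13, 5]
  [-8, 2, 0, -6]
  [-2, 8, 6, 0]
D(4):
  [0, 10, 8, 2]
  [3, 0, 11, 5]
  [-8, 2, 0, -6]
  [-2, 8, 6, 0]
Answer: W* = [[0, 10, 8, 2], [3, 0, 11, 5], [-8, 2, 0, -6], [-2, 8, 6, 0]]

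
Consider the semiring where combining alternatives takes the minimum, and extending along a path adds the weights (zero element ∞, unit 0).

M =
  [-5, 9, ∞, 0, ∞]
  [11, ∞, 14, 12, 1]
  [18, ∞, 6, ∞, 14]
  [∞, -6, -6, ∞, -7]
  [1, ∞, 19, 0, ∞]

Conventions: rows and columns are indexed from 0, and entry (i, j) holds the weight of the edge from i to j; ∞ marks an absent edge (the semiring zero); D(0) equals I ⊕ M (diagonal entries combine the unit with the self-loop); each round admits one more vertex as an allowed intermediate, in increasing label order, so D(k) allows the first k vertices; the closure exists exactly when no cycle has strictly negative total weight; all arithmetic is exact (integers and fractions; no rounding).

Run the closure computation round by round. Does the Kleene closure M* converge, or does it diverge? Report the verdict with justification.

Detection: at round 0, diagonal entry (0, 0) turns strictly negative.
Key observation: the cycle 0->0 has total weight (-5), which is strictly negative.
Answer: DIVERGES — negative cycle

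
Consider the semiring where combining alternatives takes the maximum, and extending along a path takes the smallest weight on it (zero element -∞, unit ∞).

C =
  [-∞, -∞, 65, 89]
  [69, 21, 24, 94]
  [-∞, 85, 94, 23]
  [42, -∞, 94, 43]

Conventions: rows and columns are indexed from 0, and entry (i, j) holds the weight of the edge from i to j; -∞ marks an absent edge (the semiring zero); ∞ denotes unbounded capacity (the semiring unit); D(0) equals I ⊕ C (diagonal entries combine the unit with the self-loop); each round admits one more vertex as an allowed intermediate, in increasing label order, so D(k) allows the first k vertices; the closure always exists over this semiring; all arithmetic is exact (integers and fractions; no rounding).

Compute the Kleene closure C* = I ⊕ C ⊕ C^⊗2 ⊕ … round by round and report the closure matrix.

D(0):
  [∞, -∞, 65, 89]
  [69, ∞, 24, 94]
  [-∞, 85, ∞, 23]
  [42, -∞, 94, ∞]
D(1):
  [∞, -∞, 65, 89]
  [69, ∞, 65, 94]
  [-∞, 85, ∞, 23]
  [42, -∞, 94, ∞]
D(2):
  [∞, -∞, 65, 89]
  [69, ∞, 65, 94]
  [69, 85, ∞, 85]
  [42, -∞, 94, ∞]
D(3):
  [∞, 65, 65, 89]
  [69, ∞, 65, 94]
  [69, 85, ∞, 85]
  [69, 85, 94, ∞]
D(4):
  [∞, 85, 89, 89]
  [69, ∞, 94, 94]
  [69, 85, ∞, 85]
  [69, 85, 94, ∞]
Answer: C* = [[∞, 85, 89, 89], [69, ∞, 94, 94], [69, 85, ∞, 85], [69, 85, 94, ∞]]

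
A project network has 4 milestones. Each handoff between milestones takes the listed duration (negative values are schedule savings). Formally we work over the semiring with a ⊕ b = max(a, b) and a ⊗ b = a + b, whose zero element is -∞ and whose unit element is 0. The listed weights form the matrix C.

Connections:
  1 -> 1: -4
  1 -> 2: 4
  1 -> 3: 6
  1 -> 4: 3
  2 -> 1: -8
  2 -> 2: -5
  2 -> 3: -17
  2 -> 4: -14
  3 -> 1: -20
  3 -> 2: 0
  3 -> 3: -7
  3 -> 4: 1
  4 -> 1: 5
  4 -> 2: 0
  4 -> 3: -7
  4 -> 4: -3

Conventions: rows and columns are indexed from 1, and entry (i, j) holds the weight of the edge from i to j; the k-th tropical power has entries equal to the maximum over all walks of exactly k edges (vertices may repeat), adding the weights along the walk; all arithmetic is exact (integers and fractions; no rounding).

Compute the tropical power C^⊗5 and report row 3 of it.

C^⊗2:
  [8, 6, 2, 7]
  [-9, -4, -2, -5]
  [6, 1, -6, -2]
  [2, 9, 11, 8]
C^⊗3:
  [12, 12, 14, 11]
  [0, -2, -3, -1]
  [3, 10, 12, 9]
  [13, 11, 8, 12]
C^⊗4:
  [16, 16, 18, 15]
  [4, 4, 6, 3]
  [14, 12, 9, 13]
  [17, 17, 19, 16]
C^⊗5:
  [20, 20, 22, 19]
  [8, 8, 10, 7]
  [18, 18, 20, 17]
  [21, 21, 23, 20]
Answer: row 3 of C^⊗5 = [18, 18, 20, 17]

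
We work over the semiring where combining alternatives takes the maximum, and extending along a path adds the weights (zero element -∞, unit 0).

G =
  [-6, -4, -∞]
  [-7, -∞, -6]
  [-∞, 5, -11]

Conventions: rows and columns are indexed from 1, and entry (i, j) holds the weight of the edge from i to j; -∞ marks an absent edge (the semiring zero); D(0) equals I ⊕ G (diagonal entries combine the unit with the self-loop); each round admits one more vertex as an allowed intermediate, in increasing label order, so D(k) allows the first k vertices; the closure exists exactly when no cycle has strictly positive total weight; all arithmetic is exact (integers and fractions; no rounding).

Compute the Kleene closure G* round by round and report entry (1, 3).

D(0):
  [0, -4, -∞]
  [-7, 0, -6]
  [-∞, 5, 0]
D(1):
  [0, -4, -∞]
  [-7, 0, -6]
  [-∞, 5, 0]
D(2):
  [0, -4, -10]
  [-7, 0, -6]
  [-2, 5, 0]
D(3):
  [0, -4, -10]
  [-7, 0, -6]
  [-2, 5, 0]
Answer: G*[1][3] = -10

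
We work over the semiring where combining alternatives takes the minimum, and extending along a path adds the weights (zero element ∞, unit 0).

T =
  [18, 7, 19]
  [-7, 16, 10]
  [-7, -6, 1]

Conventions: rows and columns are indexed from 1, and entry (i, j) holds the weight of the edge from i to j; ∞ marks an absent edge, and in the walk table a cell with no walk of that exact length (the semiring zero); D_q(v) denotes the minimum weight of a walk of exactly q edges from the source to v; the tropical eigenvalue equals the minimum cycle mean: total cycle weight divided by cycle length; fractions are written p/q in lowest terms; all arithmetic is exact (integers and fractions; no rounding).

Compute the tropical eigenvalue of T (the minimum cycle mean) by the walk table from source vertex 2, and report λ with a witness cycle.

q=0: [∞, 0, ∞]
q=1: [-7, 16, 10]
q=2: [3, 0, 11]
q=3: [-7, 5, 10]
Optimal cycle mean attained by: cycle 1->2->1, total 7 + (-7), length 2.
Answer: λ = 0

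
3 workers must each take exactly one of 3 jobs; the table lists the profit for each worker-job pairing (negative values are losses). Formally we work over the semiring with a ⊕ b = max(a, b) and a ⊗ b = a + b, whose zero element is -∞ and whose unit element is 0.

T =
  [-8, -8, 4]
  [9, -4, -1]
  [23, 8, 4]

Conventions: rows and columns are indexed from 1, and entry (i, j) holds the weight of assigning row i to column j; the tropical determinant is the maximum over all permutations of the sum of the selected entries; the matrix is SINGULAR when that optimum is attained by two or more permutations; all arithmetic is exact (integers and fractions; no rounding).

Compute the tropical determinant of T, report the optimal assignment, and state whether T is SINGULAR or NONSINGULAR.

σ = (1, 2, 3): (-8) + (-4) + 4 = -8
σ = (1, 3, 2): (-8) + (-1) + 8 = -1
σ = (2, 1, 3): (-8) + 9 + 4 = 5
σ = (2, 3, 1): (-8) + (-1) + 23 = 14
σ = (3, 1, 2): 4 + 9 + 8 = 21
σ = (3, 2, 1): 4 + (-4) + 23 = 23
Optimal value attained by: σ = (3, 2, 1).
Answer: det⊕(T) = 23; verdict: NONSINGULAR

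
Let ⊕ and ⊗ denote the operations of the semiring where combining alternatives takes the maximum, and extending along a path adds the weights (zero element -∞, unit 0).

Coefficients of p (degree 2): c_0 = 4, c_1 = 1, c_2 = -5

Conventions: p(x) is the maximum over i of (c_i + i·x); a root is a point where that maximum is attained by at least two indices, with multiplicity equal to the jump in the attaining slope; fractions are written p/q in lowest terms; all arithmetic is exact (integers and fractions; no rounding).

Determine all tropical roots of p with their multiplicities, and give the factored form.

hull edge (i=0, c=4) to (i=1, c=1): slope -3, span 1
hull edge (i=1, c=1) to (i=2, c=-5): slope -6, span 1
Factored form: p(x) = -5 ⊗ (x ⊕ 3) ⊗ (x ⊕ 6)
Answer: roots = 3 (mult 1), 6 (mult 1)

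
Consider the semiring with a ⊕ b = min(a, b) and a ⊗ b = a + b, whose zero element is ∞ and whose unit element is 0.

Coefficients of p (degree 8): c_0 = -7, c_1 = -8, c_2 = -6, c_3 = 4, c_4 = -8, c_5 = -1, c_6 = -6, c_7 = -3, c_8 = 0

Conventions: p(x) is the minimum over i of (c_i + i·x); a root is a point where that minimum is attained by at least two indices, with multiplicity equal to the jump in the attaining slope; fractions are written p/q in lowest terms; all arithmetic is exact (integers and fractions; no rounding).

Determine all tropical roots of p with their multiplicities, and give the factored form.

hull edge (i=0, c=-7) to (i=1, c=-8): slope -1, span 1
hull edge (i=1, c=-8) to (i=4, c=-8): slope 0, span 3
hull edge (i=4, c=-8) to (i=6, c=-6): slope 1, span 2
hull edge (i=6, c=-6) to (i=8, c=0): slope 3, span 2
Factored form: p(x) = 0 ⊗ (x ⊕ (-3)) ⊗ (x ⊕ (-3)) ⊗ (x ⊕ (-1)) ⊗ (x ⊕ (-1)) ⊗ (x ⊕ 0) ⊗ (x ⊕ 0) ⊗ (x ⊕ 0) ⊗ (x ⊕ 1)
Answer: roots = -3 (mult 2), -1 (mult 2), 0 (mult 3), 1 (mult 1)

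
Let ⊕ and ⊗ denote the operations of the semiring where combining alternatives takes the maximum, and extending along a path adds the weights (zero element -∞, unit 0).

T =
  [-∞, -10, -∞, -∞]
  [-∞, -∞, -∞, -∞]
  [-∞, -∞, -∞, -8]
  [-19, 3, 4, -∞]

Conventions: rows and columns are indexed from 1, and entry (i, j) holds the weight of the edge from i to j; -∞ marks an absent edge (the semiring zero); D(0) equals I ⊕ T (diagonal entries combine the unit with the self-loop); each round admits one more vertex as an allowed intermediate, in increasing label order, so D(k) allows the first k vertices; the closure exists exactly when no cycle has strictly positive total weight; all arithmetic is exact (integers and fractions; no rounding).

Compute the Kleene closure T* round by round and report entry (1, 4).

D(0):
  [0, -10, -∞, -∞]
  [-∞, 0, -∞, -∞]
  [-∞, -∞, 0, -8]
  [-19, 3, 4, 0]
D(1):
  [0, -10, -∞, -∞]
  [-∞, 0, -∞, -∞]
  [-∞, -∞, 0, -8]
  [-19, 3, 4, 0]
D(2):
  [0, -10, -∞, -∞]
  [-∞, 0, -∞, -∞]
  [-∞, -∞, 0, -8]
  [-19, 3, 4, 0]
D(3):
  [0, -10, -∞, -∞]
  [-∞, 0, -∞, -∞]
  [-∞, -∞, 0, -8]
  [-19, 3, 4, 0]
D(4):
  [0, -10, -∞, -∞]
  [-∞, 0, -∞, -∞]
  [-27, -5, 0, -8]
  [-19, 3, 4, 0]
Answer: T*[1][4] = -∞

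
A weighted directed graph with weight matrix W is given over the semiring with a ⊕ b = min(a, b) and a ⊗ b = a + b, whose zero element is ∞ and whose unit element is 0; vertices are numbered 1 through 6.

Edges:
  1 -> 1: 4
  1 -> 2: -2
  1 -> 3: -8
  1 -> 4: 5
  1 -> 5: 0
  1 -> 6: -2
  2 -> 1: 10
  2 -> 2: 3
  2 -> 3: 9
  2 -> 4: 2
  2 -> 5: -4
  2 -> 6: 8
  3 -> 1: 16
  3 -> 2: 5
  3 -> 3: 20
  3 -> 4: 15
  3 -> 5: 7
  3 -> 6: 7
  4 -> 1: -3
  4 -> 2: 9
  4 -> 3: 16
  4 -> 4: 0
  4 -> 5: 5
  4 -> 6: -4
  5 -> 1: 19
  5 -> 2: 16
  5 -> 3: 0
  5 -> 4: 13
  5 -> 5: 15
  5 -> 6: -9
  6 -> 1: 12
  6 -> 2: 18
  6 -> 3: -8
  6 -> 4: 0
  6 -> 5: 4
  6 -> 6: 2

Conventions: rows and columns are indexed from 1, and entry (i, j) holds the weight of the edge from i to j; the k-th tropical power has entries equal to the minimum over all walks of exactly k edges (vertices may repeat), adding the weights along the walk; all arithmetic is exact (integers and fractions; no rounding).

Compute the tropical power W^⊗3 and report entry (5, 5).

W^⊗2:
  [2, -3, -10, -2, -6, -9]
  [-1, 6, -4, 2, -1, -13]
  [12, 8, -1, 7, 1, -2]
  [-3, -5, -12, -4, -3, -5]
  [3, 5, -17, -9, -5, -7]
  [-3, -3, -6, 0, -1, -5]
W^⊗3:
  [-5, -5, -17, -9, -7, -15]
  [-1, -3, -21, -13, -9, -11]
  [4, 4, -10, -2, 2, -8]
  [-7, -7, -13, -5, -9, -12]
  [-12, -12, -15, -9, -10, -14]
  [-3, -5, -13, -5, -7, -10]
Key observation: the optimum is the walk 5->6->3->5, with weight (-9) + (-8) + 7 = -10.
Optimal value attained by: walk 5->6->3->5.
Answer: (W^⊗3)[5][5] = -10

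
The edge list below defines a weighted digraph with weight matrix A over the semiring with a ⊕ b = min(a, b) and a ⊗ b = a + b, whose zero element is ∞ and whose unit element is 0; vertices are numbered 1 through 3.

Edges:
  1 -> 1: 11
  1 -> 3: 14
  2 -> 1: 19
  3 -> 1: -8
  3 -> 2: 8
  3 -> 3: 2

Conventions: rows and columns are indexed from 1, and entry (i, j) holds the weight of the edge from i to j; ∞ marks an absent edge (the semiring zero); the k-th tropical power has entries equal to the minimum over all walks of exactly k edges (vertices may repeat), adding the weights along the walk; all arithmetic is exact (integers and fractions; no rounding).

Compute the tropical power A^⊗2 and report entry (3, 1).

A^⊗2:
  [6, 22, 16]
  [30, ∞, 33]
  [-6, 10, 4]
Key observation: the optimum is the walk 3->3->1, with weight 2 + (-8) = -6.
Optimal value attained by: walk 3->3->1.
Answer: (A^⊗2)[3][1] = -6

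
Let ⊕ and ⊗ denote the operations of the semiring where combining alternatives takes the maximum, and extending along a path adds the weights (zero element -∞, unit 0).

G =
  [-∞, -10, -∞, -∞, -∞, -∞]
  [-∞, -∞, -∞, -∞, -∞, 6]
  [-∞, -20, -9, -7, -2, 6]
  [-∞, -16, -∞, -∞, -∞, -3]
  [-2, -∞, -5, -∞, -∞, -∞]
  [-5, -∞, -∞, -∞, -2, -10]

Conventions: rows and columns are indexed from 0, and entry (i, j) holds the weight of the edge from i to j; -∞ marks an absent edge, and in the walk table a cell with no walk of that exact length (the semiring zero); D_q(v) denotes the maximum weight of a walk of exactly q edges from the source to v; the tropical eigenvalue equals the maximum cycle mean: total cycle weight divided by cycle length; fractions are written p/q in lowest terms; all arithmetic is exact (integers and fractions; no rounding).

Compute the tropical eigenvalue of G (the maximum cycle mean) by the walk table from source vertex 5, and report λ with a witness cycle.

q=0: [-∞, -∞, -∞, -∞, -∞, 0]
q=1: [-5, -∞, -∞, -∞, -2, -10]
q=2: [-4, -15, -7, -∞, -12, -20]
q=3: [-14, -14, -16, -14, -9, -1]
q=4: [-6, -24, -14, -23, -3, -8]
q=5: [-5, -16, -8, -21, -10, -8]
q=6: [-12, -15, -15, -15, -10, -2]
Optimal cycle mean attained by: cycle 2->5->4->2, total 6 + (-2) + (-5), length 3.
Answer: λ = -1/3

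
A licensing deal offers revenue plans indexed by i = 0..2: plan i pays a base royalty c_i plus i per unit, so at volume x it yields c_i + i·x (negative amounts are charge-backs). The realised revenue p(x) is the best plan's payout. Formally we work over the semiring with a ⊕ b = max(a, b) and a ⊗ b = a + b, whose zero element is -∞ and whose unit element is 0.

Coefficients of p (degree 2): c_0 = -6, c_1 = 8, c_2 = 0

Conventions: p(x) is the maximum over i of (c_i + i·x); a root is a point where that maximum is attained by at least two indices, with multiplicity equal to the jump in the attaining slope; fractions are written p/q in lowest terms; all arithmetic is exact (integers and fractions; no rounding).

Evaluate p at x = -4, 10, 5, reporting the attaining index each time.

p(-4) = max(-6+0·(-4)=-6, 8+1·(-4)=4, 0+2·(-4)=-8) = 4 (attained by i=1)
p(10) = max(-6+0·10=-6, 8+1·10=18, 0+2·10=20) = 20 (attained by i=2)
p(5) = max(-6+0·5=-6, 8+1·5=13, 0+2·5=10) = 13 (attained by i=1)
Answer: p(-4) = 4; p(10) = 20; p(5) = 13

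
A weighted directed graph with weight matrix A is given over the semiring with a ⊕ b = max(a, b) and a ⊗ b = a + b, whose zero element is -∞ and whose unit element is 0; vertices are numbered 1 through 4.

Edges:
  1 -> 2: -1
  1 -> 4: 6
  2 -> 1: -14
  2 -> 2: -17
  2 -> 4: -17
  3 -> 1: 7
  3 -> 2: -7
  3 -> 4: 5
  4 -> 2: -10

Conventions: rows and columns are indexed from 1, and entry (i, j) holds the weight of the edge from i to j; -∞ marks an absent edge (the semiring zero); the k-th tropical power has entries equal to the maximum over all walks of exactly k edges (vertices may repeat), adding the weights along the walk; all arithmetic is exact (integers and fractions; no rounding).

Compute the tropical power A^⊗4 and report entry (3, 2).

A^⊗2:
  [-15, -4, -∞, -18]
  [-31, -15, -∞, -8]
  [-21, 6, -∞, 13]
  [-24, -27, -∞, -27]
A^⊗3:
  [-18, -16, -∞, -9]
  [-29, -18, -∞, -25]
  [-8, 3, -∞, -11]
  [-41, -25, -∞, -18]
A^⊗4:
  [-30, -19, -∞, -12]
  [-32, -30, -∞, -23]
  [-11, -9, -∞, -2]
  [-39, -28, -∞, -35]
Key observation: the optimum is the walk 3->1->2->1->2, with weight 7 + (-1) + (-14) + (-1) = -9.
Optimal value attained by: walk 3->1->2->1->2.
Answer: (A^⊗4)[3][2] = -9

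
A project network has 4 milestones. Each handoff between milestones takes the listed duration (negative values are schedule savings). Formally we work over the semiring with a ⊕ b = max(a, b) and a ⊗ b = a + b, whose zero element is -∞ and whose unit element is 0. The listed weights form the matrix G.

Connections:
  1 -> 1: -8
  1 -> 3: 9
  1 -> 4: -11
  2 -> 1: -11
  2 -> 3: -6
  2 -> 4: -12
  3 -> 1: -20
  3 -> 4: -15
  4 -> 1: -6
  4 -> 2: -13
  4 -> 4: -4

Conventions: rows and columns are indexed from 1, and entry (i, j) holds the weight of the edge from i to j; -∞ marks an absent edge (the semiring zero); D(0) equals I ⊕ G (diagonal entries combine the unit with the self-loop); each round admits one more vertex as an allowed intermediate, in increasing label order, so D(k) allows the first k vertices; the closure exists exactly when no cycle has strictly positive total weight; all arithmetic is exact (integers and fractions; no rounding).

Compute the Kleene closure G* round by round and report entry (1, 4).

D(0):
  [0, -∞, 9, -11]
  [-11, 0, -6, -12]
  [-20, -∞, 0, -15]
  [-6, -13, -∞, 0]
D(1):
  [0, -∞, 9, -11]
  [-11, 0, -2, -12]
  [-20, -∞, 0, -15]
  [-6, -13, 3, 0]
D(2):
  [0, -∞, 9, -11]
  [-11, 0, -2, -12]
  [-20, -∞, 0, -15]
  [-6, -13, 3, 0]
D(3):
  [0, -∞, 9, -6]
  [-11, 0, -2, -12]
  [-20, -∞, 0, -15]
  [-6, -13, 3, 0]
D(4):
  [0, -19, 9, -6]
  [-11, 0, -2, -12]
  [-20, -28, 0, -15]
  [-6, -13, 3, 0]
Answer: G*[1][4] = -6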